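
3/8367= 1/2789 = 0.00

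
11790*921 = 10858590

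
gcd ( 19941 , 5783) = 1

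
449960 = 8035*56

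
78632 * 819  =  64399608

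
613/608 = 1 + 5/608 = 1.01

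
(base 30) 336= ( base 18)8B6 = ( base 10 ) 2796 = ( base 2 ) 101011101100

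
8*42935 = 343480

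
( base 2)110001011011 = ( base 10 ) 3163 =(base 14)121d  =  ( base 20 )7I3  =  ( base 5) 100123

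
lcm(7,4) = 28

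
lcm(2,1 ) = 2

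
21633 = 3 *7211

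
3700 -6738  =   - 3038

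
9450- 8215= 1235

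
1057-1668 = -611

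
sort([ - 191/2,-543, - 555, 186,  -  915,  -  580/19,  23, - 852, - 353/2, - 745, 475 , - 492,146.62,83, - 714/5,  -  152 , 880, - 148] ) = [ - 915,-852, - 745, - 555, - 543, - 492, - 353/2, - 152, - 148, - 714/5, - 191/2, - 580/19, 23, 83, 146.62 , 186,475 , 880 ] 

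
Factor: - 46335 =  - 3^1*5^1*3089^1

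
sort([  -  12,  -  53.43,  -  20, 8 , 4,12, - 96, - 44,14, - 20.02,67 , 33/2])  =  [ - 96, -53.43, -44,  -  20.02, - 20, -12 , 4 , 8,12, 14 , 33/2, 67 ] 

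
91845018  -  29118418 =62726600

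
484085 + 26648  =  510733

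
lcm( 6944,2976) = 20832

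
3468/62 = 1734/31  =  55.94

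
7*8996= 62972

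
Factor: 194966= 2^1*71^1*1373^1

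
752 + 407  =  1159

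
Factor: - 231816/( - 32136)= 743/103 = 103^(-1)  *743^1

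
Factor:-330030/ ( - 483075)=2^1*5^ ( - 1)*113^ (- 1)*193^1 = 386/565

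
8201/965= 8 + 481/965=8.50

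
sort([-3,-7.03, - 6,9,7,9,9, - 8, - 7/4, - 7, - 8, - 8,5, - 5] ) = [-8,  -  8,-8 , - 7.03,  -  7, - 6,-5, - 3, - 7/4, 5,7, 9, 9, 9]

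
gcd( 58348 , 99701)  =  1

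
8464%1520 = 864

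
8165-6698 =1467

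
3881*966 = 3749046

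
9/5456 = 9/5456 = 0.00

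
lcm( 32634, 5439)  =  32634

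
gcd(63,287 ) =7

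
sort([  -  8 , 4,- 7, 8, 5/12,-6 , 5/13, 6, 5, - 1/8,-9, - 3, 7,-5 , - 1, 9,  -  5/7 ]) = [ - 9 ,-8,  -  7, - 6,  -  5, - 3,-1,-5/7, - 1/8,5/13, 5/12, 4, 5, 6 , 7,8, 9]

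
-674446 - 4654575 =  - 5329021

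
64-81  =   - 17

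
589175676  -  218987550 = 370188126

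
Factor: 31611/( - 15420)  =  -2^( - 2 ) * 5^(-1)*41^1  =  - 41/20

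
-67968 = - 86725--18757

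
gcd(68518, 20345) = 1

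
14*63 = 882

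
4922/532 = 2461/266 = 9.25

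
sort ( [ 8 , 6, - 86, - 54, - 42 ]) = [  -  86, - 54, - 42, 6,8] 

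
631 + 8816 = 9447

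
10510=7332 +3178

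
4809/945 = 229/45 = 5.09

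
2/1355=2/1355 = 0.00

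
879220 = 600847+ 278373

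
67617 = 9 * 7513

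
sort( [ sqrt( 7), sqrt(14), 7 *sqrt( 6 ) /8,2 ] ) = [2, 7 * sqrt( 6)/8, sqrt( 7),sqrt( 14 )]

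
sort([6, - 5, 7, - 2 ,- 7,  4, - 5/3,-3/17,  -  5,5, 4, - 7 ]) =[- 7, - 7, - 5,-5, - 2,  -  5/3, - 3/17, 4,4, 5, 6  ,  7] 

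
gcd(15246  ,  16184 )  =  14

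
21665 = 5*4333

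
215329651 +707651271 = 922980922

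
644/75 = 644/75 = 8.59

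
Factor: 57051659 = 7^1* 8150237^1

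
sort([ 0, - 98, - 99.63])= [ - 99.63, - 98, 0]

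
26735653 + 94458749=121194402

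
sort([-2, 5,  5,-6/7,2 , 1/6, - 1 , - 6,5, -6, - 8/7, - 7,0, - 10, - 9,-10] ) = [  -  10,  -  10, - 9, - 7,-6,- 6, - 2,  -  8/7,  -  1,-6/7, 0, 1/6,2,5, 5  ,  5] 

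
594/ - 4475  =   - 594/4475 = -0.13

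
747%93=3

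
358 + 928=1286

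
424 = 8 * 53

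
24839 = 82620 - 57781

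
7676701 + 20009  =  7696710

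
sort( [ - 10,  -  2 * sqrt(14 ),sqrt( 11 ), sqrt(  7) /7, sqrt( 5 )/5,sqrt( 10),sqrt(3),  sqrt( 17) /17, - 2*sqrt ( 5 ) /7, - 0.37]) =[ - 10,-2 * sqrt( 14), - 2*sqrt( 5 )/7 , - 0.37 , sqrt( 17) /17,sqrt( 7 ) /7, sqrt(5)/5, sqrt(3 ),sqrt(10),sqrt(11 ) ]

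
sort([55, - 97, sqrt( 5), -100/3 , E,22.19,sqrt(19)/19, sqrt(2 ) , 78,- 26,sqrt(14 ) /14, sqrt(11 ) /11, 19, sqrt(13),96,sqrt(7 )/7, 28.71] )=[ - 97, - 100/3,-26,sqrt(19 )/19, sqrt(14) /14, sqrt ( 11) /11,sqrt(7 ) /7,sqrt(2) , sqrt ( 5), E,sqrt(13 ), 19,  22.19,28.71, 55,78,96 ] 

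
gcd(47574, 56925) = 9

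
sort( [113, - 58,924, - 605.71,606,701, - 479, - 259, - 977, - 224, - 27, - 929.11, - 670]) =[ - 977 ,-929.11 ,-670,- 605.71, - 479 , - 259 , - 224, - 58, - 27,113 , 606,701, 924]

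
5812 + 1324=7136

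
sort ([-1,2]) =[ - 1,2 ] 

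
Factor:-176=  - 2^4*11^1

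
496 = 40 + 456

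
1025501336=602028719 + 423472617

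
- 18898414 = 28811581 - 47709995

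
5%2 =1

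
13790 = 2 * 6895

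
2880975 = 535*5385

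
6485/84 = 77 + 17/84 =77.20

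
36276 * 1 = 36276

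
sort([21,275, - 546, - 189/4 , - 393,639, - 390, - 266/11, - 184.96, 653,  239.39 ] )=[-546  ,  -  393, - 390, - 184.96, - 189/4, - 266/11,21, 239.39,275, 639, 653 ] 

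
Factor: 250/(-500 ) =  - 2^ ( - 1 ) = -1/2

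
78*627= 48906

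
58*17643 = 1023294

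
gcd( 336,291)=3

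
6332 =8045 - 1713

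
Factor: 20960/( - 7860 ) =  - 2^3 * 3^( - 1)  =  -8/3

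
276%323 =276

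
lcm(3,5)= 15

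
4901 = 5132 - 231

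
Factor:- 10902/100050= -5^(-2)*29^( - 1)*79^1 = - 79/725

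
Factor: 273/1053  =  7/27 = 3^( - 3 ) * 7^1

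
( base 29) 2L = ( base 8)117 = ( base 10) 79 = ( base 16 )4F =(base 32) 2F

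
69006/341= 202  +  4/11  =  202.36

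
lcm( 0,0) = 0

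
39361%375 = 361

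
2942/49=2942/49 = 60.04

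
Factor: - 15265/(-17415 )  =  3^ ( - 4)*71^1= 71/81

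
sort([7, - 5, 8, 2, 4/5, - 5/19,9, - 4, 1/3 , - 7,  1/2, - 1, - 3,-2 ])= [ - 7, - 5, - 4, - 3,-2, - 1, - 5/19, 1/3 , 1/2, 4/5, 2, 7, 8,9]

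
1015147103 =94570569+920576534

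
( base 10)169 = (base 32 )59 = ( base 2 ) 10101001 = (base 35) 4t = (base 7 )331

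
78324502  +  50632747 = 128957249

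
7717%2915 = 1887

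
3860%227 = 1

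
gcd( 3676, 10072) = 4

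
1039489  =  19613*53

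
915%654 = 261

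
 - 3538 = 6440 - 9978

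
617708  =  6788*91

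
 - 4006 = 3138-7144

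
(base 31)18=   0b100111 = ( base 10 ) 39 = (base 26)1D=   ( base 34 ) 15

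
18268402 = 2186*8357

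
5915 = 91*65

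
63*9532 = 600516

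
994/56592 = 497/28296   =  0.02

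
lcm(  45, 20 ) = 180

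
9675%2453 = 2316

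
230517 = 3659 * 63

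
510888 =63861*8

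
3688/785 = 4 + 548/785  =  4.70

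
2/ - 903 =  - 2/903 = -  0.00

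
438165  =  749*585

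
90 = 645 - 555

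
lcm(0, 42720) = 0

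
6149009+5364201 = 11513210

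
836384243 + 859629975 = 1696014218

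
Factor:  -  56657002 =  - 2^1*28328501^1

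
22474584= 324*69366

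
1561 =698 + 863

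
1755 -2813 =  -1058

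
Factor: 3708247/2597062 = 2^ ( - 1)*13^(-1 )*59^(  -  1 )*733^1*1693^(-1)*5059^1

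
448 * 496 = 222208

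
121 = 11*11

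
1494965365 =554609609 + 940355756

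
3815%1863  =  89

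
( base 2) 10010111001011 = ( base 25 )fc0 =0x25CB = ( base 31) a23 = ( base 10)9675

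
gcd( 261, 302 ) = 1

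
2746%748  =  502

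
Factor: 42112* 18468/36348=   64810368/3029 = 2^7*3^4*7^1*13^( - 1 )*19^1*47^1*233^ ( - 1 ) 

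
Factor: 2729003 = 2729003^1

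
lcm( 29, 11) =319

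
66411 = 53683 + 12728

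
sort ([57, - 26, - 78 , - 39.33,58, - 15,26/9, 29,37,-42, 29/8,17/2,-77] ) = [ - 78, - 77,  -  42, - 39.33, - 26, -15,26/9,29/8, 17/2,29,37,57, 58]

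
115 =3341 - 3226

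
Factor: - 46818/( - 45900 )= 51/50 = 2^( - 1 )*3^1 * 5^( - 2)*17^1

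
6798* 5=33990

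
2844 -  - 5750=8594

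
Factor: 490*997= 488530 = 2^1*5^1*7^2*997^1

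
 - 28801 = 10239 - 39040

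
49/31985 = 49/31985 = 0.00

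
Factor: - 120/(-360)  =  3^( - 1)=1/3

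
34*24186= 822324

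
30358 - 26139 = 4219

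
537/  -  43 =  - 13+ 22/43 = - 12.49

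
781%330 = 121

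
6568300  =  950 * 6914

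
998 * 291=290418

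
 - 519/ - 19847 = 519/19847 = 0.03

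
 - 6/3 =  - 2 = - 2.00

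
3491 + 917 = 4408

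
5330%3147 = 2183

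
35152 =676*52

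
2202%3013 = 2202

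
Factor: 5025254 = 2^1 *13^1*347^1 * 557^1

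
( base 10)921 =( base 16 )399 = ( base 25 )1bl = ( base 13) 55b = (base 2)1110011001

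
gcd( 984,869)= 1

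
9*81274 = 731466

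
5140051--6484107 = 11624158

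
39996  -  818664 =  - 778668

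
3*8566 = 25698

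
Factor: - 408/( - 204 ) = 2^1 = 2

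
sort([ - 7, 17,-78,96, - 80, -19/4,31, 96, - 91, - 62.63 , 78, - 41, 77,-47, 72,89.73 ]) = [ - 91 , - 80, - 78, - 62.63, - 47, - 41, - 7, - 19/4 , 17, 31,72 , 77,  78, 89.73, 96 , 96]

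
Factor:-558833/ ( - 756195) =50803/68745 = 3^ ( - 1)*5^(-1 )* 101^1*503^1*4583^(  -  1) 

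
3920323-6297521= - 2377198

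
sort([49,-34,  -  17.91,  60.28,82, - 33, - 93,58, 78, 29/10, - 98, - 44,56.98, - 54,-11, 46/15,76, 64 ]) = [  -  98, - 93, - 54,-44,-34, - 33,- 17.91,  -  11, 29/10, 46/15,49, 56.98, 58,60.28, 64, 76, 78, 82 ] 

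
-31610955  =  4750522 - 36361477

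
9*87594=788346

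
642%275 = 92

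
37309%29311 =7998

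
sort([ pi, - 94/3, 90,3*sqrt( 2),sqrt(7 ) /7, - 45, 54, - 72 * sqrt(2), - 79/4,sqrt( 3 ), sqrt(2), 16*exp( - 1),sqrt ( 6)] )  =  [ - 72 * sqrt(2), - 45, - 94/3, - 79/4, sqrt( 7)/7,sqrt(2),sqrt( 3), sqrt( 6), pi,3*sqrt(2 ),  16*exp( -1),54,  90]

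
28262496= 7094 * 3984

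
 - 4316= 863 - 5179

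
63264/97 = 63264/97 = 652.21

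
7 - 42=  - 35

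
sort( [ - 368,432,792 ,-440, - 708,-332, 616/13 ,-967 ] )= [ - 967, - 708,-440,-368, - 332,616/13, 432,792]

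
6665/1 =6665 = 6665.00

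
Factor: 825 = 3^1*5^2*11^1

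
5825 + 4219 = 10044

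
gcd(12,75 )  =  3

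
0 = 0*247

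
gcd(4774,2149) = 7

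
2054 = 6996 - 4942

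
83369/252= 83369/252 = 330.83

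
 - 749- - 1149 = 400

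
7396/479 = 15 + 211/479 = 15.44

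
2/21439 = 2/21439 = 0.00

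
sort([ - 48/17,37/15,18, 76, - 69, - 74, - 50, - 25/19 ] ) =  [-74, - 69,-50,- 48/17, - 25/19,37/15, 18, 76 ] 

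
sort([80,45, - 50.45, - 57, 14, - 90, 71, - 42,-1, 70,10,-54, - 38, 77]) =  [-90,-57, - 54, - 50.45,  -  42,-38,  -  1,  10, 14, 45,70, 71, 77,80 ] 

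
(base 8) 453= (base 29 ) A9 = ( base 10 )299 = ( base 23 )D0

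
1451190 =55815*26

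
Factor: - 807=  - 3^1*269^1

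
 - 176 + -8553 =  - 8729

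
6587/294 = 941/42 = 22.40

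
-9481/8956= - 2  +  8431/8956=- 1.06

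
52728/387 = 136 + 32/129 = 136.25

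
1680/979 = 1680/979 = 1.72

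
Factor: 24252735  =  3^1*5^1*13^1*277^1 * 449^1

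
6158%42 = 26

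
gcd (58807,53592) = 7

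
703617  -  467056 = 236561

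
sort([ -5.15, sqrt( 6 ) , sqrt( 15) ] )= [ - 5.15, sqrt( 6), sqrt( 15)] 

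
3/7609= 3/7609 =0.00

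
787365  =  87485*9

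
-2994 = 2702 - 5696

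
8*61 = 488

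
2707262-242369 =2464893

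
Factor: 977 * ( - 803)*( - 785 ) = 615856835 = 5^1 * 11^1 * 73^1 * 157^1*977^1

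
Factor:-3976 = - 2^3*7^1*71^1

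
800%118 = 92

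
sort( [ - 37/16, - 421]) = [ - 421, - 37/16 ]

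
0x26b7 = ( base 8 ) 23267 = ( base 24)h4n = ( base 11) 74a0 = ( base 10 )9911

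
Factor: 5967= 3^3*13^1*17^1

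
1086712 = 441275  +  645437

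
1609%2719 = 1609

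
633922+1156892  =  1790814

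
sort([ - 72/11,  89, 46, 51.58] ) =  [ - 72/11,46,51.58 , 89 ] 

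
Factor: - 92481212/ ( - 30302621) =2^2*23120303^1*30302621^(-1) 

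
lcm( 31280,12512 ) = 62560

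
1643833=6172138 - 4528305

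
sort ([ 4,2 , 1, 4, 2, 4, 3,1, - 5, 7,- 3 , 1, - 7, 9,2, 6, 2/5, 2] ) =[ - 7, - 5, - 3, 2/5 , 1, 1, 1 , 2,2, 2  ,  2, 3, 4, 4, 4, 6,7,9 ]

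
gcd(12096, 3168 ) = 288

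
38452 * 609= 23417268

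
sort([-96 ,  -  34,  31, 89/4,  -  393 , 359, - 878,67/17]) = [ - 878, - 393,-96, - 34, 67/17, 89/4,31, 359]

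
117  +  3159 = 3276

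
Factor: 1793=11^1 * 163^1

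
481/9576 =481/9576 = 0.05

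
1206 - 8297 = - 7091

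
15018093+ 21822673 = 36840766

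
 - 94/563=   -  1 + 469/563= - 0.17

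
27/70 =27/70 = 0.39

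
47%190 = 47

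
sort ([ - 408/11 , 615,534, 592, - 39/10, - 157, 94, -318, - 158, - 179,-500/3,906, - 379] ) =[-379, - 318,-179 , - 500/3, - 158,-157, -408/11, -39/10,94,534, 592, 615, 906] 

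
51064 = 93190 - 42126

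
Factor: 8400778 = 2^1*29^1*  241^1 * 601^1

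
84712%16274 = 3342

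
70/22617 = 10/3231 = 0.00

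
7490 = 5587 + 1903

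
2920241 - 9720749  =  -6800508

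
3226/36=1613/18 = 89.61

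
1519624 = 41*37064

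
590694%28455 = 21594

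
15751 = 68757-53006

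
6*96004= 576024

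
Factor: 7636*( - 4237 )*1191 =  - 2^2*3^1*19^1*23^1 * 83^1*223^1*397^1 = - 38533294812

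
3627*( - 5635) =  - 20438145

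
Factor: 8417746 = 2^1* 67^1*62819^1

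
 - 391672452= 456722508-848394960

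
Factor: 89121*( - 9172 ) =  - 2^2*3^1 * 61^1* 487^1*2293^1 = - 817417812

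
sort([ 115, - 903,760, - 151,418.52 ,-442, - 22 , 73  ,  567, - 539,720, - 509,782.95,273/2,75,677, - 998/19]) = [ - 903,-539, - 509, - 442, - 151, - 998/19, - 22,  73 , 75, 115, 273/2,418.52,567,677,720,760,782.95]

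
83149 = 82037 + 1112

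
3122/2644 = 1  +  239/1322 = 1.18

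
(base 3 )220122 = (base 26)PF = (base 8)1231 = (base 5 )10130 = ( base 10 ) 665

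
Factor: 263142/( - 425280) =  - 99/160 = - 2^(-5) * 3^2*5^( - 1 ) * 11^1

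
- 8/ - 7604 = 2/1901= 0.00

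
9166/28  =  4583/14 =327.36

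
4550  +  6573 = 11123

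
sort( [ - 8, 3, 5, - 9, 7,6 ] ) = [-9,-8, 3, 5  ,  6, 7]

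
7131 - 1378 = 5753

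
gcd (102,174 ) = 6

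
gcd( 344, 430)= 86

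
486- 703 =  - 217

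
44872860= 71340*629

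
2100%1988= 112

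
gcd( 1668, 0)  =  1668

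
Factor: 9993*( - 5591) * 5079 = - 3^2*1693^1 *3331^1*5591^1 = -283768113177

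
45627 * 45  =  2053215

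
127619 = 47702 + 79917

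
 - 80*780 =-62400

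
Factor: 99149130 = 2^1*3^3*5^1*367219^1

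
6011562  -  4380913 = 1630649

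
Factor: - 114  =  -2^1 *3^1*19^1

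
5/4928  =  5/4928 = 0.00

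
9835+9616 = 19451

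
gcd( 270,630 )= 90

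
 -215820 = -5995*36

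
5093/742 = 5093/742 = 6.86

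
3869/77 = 50 + 19/77 = 50.25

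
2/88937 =2/88937 = 0.00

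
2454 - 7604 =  - 5150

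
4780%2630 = 2150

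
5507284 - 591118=4916166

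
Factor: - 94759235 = -5^1*163^1*116269^1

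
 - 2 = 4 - 6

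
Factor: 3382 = 2^1*19^1*89^1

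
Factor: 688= 2^4*43^1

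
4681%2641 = 2040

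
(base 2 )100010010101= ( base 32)24L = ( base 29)2hm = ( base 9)3011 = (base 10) 2197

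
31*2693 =83483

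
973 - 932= 41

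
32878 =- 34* ( - 967 ) 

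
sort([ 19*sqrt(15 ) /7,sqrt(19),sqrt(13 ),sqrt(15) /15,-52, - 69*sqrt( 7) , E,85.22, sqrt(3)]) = [-69*sqrt(7 ),-52,sqrt(15 ) /15, sqrt(3 ), E, sqrt ( 13),sqrt(19 ), 19*sqrt(15 )/7,85.22] 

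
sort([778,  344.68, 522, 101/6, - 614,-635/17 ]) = [ -614, - 635/17,101/6,344.68,522, 778]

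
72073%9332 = 6749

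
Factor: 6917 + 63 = 2^2*5^1*349^1 = 6980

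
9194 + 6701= 15895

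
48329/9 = 5369 + 8/9 = 5369.89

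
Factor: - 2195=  - 5^1 * 439^1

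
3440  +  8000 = 11440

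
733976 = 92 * 7978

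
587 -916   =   - 329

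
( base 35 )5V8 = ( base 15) 2213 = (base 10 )7218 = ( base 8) 16062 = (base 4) 1300302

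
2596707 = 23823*109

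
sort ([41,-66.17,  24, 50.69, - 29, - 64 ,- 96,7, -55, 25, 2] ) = [- 96,-66.17, - 64,- 55, - 29, 2,  7,24, 25, 41, 50.69 ] 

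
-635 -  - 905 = 270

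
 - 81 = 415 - 496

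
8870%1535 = 1195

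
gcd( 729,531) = 9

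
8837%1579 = 942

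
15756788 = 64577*244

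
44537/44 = 44537/44 = 1012.20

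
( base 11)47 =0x33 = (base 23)25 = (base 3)1220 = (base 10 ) 51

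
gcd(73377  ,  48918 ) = 24459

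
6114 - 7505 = -1391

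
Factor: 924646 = 2^1 * 23^1*20101^1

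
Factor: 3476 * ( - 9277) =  - 32246852 = -2^2*11^1 * 79^1*9277^1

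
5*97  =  485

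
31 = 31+0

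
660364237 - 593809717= 66554520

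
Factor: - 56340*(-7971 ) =2^2*3^3*5^1*313^1* 2657^1 = 449086140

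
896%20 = 16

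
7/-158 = - 1+ 151/158 = -0.04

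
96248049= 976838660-880590611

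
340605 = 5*68121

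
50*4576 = 228800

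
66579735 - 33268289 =33311446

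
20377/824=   20377/824 =24.73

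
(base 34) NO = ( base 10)806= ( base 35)N1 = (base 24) 19e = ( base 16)326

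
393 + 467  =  860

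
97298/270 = 360+ 49/135 = 360.36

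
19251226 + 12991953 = 32243179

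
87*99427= 8650149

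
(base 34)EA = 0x1e6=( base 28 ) ha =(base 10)486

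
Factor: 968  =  2^3*11^2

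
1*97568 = 97568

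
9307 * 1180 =10982260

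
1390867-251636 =1139231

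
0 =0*2577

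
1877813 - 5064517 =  - 3186704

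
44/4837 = 44/4837 = 0.01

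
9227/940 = 9227/940 = 9.82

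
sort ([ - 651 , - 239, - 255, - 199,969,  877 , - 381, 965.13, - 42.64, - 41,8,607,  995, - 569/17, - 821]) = [ - 821, - 651, - 381, - 255,  -  239, - 199, - 42.64, -41, - 569/17, 8, 607, 877, 965.13,969, 995]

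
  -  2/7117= -1+7115/7117 = -0.00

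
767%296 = 175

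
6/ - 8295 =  - 1 + 2763/2765 =- 0.00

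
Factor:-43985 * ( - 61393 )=2700371105 = 5^1*19^1 *29^2*73^1*463^1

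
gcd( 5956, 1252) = 4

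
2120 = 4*530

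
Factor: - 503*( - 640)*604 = 194439680 = 2^9*5^1*151^1*503^1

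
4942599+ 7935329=12877928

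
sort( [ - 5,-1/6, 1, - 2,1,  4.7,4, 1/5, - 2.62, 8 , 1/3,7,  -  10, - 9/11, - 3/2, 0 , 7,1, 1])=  [ - 10 , - 5, - 2.62, - 2,  -  3/2, - 9/11,  -  1/6,0, 1/5,1/3,1,1,1,1,4,4.7 , 7 , 7 , 8 ]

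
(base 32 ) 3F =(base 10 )111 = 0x6f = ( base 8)157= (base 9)133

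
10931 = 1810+9121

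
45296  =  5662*8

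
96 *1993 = 191328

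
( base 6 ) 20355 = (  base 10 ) 2735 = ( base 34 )2CF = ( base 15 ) C25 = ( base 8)5257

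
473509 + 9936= 483445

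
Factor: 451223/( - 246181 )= - 13^( - 1)*29^ (-1)*691^1 =- 691/377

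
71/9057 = 71/9057 = 0.01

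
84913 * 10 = 849130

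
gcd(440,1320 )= 440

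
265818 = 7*37974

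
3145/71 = 3145/71 = 44.30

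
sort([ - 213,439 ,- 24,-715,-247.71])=[ - 715,- 247.71, - 213,-24,439 ] 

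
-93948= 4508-98456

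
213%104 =5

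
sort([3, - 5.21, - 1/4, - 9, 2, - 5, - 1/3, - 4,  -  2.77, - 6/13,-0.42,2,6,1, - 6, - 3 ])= [ - 9, - 6, - 5.21, - 5, - 4, - 3, - 2.77, - 6/13, - 0.42, - 1/3, -1/4,1,2,2,3,6 ] 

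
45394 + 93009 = 138403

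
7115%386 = 167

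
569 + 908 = 1477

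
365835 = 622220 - 256385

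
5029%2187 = 655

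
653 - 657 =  - 4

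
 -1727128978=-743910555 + -983218423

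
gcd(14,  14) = 14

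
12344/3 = 12344/3=4114.67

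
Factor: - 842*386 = -325012 = - 2^2*193^1*421^1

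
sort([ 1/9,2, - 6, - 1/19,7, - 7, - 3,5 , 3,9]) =[ - 7, - 6, - 3 ,-1/19, 1/9 , 2,  3,5, 7,9]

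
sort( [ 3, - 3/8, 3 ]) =[ - 3/8 , 3, 3]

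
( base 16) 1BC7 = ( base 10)7111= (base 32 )6u7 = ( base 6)52531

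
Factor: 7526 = 2^1*53^1*71^1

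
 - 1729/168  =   - 11 + 17/24 = - 10.29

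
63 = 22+41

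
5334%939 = 639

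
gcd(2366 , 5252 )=26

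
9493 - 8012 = 1481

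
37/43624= 37/43624= 0.00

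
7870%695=225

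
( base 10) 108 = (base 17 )66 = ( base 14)7A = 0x6C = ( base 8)154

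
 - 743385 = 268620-1012005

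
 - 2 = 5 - 7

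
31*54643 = 1693933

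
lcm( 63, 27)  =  189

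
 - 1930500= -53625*36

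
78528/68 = 1154 + 14/17 = 1154.82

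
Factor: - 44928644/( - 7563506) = 2^1*211^ (- 1)*17923^( - 1)*11232161^1 =22464322/3781753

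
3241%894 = 559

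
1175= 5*235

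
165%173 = 165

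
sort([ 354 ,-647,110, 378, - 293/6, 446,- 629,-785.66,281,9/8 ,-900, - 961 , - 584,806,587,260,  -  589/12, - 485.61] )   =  [ -961, - 900  ,-785.66, - 647,  -  629, - 584, - 485.61, - 589/12, - 293/6,9/8 , 110,260,281,354,378,446,587,806]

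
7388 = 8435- 1047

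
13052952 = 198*65924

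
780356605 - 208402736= 571953869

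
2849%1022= 805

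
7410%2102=1104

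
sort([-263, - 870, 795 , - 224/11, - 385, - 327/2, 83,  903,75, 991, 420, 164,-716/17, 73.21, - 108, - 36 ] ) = [  -  870,-385, - 263, - 327/2,  -  108,-716/17,-36,  -  224/11, 73.21, 75, 83, 164,420, 795,903,991 ] 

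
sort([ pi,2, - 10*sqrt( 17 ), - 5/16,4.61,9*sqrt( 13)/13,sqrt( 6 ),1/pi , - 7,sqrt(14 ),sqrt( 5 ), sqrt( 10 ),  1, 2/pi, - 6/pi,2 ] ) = [ - 10*sqrt( 17 ), - 7 , - 6/pi,- 5/16,1/pi,  2/pi , 1, 2, 2,sqrt( 5 ), sqrt( 6 ),9*sqrt(13 )/13  ,  pi, sqrt( 10),sqrt( 14 ), 4.61 ] 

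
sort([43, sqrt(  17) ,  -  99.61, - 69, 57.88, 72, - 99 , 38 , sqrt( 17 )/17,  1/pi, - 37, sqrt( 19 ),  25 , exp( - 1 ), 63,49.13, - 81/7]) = [ - 99.61, - 99, - 69, - 37, - 81/7,sqrt( 17)/17,1/pi , exp( - 1), sqrt(17),sqrt(19), 25,38,43 , 49.13,57.88,63, 72]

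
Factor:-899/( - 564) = 2^( - 2 ) * 3^( - 1)*29^1 * 31^1*47^(-1 )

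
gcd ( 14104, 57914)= 2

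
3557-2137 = 1420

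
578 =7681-7103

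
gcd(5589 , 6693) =69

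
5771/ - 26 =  - 5771/26=-221.96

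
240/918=40/153 = 0.26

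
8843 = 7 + 8836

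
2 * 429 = 858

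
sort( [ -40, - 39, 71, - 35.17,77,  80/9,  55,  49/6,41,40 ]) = [ - 40 , - 39, - 35.17, 49/6,80/9,40, 41,55,71,77 ] 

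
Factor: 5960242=2^1 * 2980121^1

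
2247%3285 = 2247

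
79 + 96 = 175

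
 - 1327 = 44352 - 45679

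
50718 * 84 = 4260312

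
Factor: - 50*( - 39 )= 2^1*3^1*5^2 * 13^1 = 1950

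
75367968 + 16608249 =91976217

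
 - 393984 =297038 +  - 691022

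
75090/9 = 25030/3 = 8343.33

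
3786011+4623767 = 8409778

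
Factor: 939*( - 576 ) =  - 540864 = -2^6 * 3^3*313^1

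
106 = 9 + 97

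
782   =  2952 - 2170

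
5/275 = 1/55= 0.02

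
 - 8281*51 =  - 422331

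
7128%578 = 192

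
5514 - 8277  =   - 2763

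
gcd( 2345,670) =335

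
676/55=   12 +16/55 = 12.29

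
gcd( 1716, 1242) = 6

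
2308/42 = 54 + 20/21 = 54.95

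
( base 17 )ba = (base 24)85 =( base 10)197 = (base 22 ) 8l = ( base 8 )305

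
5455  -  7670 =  - 2215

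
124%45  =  34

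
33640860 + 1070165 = 34711025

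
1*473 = 473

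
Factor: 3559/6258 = 2^( - 1 ) * 3^( - 1 )*7^( - 1)*149^(-1)*3559^1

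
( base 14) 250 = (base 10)462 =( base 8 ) 716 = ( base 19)156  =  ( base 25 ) ic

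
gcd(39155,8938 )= 41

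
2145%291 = 108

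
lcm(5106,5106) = 5106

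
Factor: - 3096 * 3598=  - 2^4*3^2 * 7^1 * 43^1*257^1 = - 11139408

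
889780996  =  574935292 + 314845704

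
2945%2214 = 731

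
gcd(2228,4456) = 2228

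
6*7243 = 43458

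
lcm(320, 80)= 320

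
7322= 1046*7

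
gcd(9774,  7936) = 2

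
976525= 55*17755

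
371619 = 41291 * 9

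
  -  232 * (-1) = 232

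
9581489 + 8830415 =18411904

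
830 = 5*166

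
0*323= 0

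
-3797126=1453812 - 5250938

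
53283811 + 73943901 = 127227712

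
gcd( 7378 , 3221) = 1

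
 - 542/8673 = -542/8673 = - 0.06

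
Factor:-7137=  - 3^2*13^1*61^1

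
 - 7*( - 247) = 1729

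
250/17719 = 250/17719 = 0.01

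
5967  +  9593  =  15560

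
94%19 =18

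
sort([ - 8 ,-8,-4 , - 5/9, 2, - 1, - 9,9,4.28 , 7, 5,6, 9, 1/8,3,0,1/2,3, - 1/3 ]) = [ - 9, - 8, - 8, -4,- 1, - 5/9,  -  1/3,0,1/8,1/2,2, 3, 3,4.28,  5,6,7,9,9 ]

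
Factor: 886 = 2^1*443^1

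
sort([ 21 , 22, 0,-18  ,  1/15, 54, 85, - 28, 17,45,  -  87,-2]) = [ - 87, - 28,-18 , -2, 0, 1/15,17,21, 22,  45,54,  85]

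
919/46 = 19 + 45/46= 19.98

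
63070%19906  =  3352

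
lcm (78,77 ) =6006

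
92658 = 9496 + 83162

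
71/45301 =71/45301 = 0.00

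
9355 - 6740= 2615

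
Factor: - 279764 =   -  2^2 * 69941^1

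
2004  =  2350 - 346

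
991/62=991/62= 15.98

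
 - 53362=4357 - 57719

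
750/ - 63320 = -75/6332 = - 0.01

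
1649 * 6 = 9894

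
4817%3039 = 1778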